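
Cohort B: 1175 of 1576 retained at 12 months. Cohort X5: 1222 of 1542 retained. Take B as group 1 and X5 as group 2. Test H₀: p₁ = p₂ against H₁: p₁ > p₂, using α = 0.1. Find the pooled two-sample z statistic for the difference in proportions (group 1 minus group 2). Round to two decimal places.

z = -3.11

p̂₁ = 1175/1576 = 0.7456, p̂₂ = 1222/1542 = 0.7925.
Pooled p̂ = (1175+1222)/(1576+1542) = 2397/3118 = 0.7688.
SE = √(p̂(1−p̂)(1/n₁+1/n₂)) = √(0.7688·0.2312·0.00128303) = √(0.00022808) = 0.0151.
z = (0.7456 − 0.7925)/0.0151 = -0.0469/0.0151 = -3.11.
p-value = P(Z > -3.107) ≈ 0.9991, so at α = 0.1 we fail to reject H₀.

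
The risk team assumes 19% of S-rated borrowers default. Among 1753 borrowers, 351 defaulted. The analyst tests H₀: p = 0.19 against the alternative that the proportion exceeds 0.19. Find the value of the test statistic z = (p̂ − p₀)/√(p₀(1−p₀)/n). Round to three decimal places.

z = 1.092

p̂ = 351/1753 = 0.20023.
Under H₀, SE = √(0.19·0.81/1753) = √(8.77924e-05) = 0.00937.
z = (0.20023 − 0.19)/0.00937 = 0.01023/0.00937 = 1.092.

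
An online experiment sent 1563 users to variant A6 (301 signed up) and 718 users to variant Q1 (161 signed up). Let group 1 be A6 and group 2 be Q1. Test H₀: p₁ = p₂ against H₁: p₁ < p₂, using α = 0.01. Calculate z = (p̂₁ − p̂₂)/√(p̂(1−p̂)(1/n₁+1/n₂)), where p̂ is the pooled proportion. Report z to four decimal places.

z = -1.7471

p̂₁ = 301/1563 = 0.192578, p̂₂ = 161/718 = 0.224234.
Pooled p̂ = (301+161)/(1563+718) = 462/2281 = 0.202543.
SE = √(0.161519 × 0.00203255) = 0.018119.
z = (0.192578 − 0.224234)/0.018119 = -0.031656/0.018119 = -1.7471.
p-value = P(Z < -1.747) ≈ 0.0403; since p > α = 0.01, fail to reject H₀.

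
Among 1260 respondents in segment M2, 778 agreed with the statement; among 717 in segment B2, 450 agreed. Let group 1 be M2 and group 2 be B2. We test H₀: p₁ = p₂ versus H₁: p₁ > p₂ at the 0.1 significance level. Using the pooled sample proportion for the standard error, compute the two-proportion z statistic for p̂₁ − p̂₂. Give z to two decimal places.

p̂₁ = 778/1260 = 0.61746, p̂₂ = 450/717 = 0.62762.
Pooled p̂ = (778+450)/(1260+717) = 1228/1977 = 0.62114.
SE = √(0.235324 × 0.00218835) = 0.02269.
z = (0.61746 − 0.62762)/0.02269 = -0.01016/0.02269 = -0.45.
p-value = P(Z > -0.447) ≈ 0.6727; since p > α = 0.1, fail to reject H₀.

z = -0.45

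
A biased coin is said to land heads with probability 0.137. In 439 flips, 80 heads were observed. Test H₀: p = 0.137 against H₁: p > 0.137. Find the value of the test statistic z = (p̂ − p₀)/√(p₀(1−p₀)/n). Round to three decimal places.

p̂ = 80/439 = 0.18223.
Standard error under H₀: √(0.137×0.863/439) = 0.01641.
z = (0.18223 − 0.137)/0.01641 = 0.04523/0.01641 = 2.756.
p-value = P(Z > 2.756) ≈ 0.0029.

z = 2.756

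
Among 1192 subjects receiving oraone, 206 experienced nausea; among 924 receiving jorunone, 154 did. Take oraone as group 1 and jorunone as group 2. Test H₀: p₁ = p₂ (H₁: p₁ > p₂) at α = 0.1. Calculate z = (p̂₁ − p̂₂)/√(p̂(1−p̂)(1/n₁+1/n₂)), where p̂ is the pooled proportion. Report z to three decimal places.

z = 0.374

p̂₁ = 206/1192 ≈ 0.172819, p̂₂ = 154/924 ≈ 0.166667.
Pooled p̂ = (206+154)/(1192+924) = 360/2116 = 0.170132.
SE = √(p̂(1−p̂)(1/n₁+1/n₂)) = √(0.170132·0.829868·0.00192118) = √(0.000271246) = 0.016470.
z = (0.172819 − 0.166667)/0.016470 = 0.006152/0.016470 = 0.374.
p-value = P(Z > 0.374) ≈ 0.3544; since p > α = 0.1, fail to reject H₀.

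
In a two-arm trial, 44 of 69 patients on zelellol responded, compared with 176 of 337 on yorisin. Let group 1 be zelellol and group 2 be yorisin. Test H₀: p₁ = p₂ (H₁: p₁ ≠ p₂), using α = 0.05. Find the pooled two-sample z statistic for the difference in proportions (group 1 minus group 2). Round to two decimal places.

p̂₁ = 44/69 = 0.6377, p̂₂ = 176/337 = 0.5223.
Pooled p̂ = (44+176)/(69+337) = 220/406 = 0.5419.
SE = √(0.248247 × 0.0174601) = 0.0658.
z = (0.6377 − 0.5223)/0.0658 = 0.1154/0.0658 = 1.75.
p-value = 2·P(Z > 1.753) ≈ 0.0796, so at α = 0.05 we fail to reject H₀.

z = 1.75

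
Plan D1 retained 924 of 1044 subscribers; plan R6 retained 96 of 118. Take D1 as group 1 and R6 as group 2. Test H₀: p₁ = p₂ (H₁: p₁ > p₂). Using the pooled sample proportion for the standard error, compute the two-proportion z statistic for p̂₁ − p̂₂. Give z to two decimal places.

p̂₁ = 924/1044 ≈ 0.8851, p̂₂ = 96/118 ≈ 0.8136.
Pooled p̂ = (924+96)/(1044+118) = 1020/1162 = 0.8778.
SE = √(0.10727 × 0.00943243) = 0.0318.
z = (0.8851 − 0.8136)/0.0318 = 0.0715/0.0318 = 2.25.

z = 2.25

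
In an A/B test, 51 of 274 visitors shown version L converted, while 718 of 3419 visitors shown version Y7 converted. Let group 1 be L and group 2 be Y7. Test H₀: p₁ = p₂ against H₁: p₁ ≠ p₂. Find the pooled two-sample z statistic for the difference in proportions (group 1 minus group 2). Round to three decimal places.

z = -0.936

p̂₁ = 51/274 ≈ 0.18613, p̂₂ = 718/3419 ≈ 0.21000.
Pooled p̂ = (51+718)/(274+3419) = 769/3693 = 0.20823.
SE = √(p̂(1−p̂)(1/n₁+1/n₂)) = √(0.20823·0.79177·0.00394212) = √(0.000649942) = 0.02549.
z = (0.18613 − 0.21000)/0.02549 = -0.02387/0.02549 = -0.936.
Two-sided p-value ≈ 2·Φ(−0.936) = 0.3491.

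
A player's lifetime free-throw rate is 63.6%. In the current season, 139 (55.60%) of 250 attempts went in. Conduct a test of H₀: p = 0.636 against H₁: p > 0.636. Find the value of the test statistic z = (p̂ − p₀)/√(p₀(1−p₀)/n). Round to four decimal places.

z = -2.6289

p̂ = 139/250 = 0.556000.
SE = √(p₀(1−p₀)/n) = √(0.2315/250) = 0.030431.
z = (0.556000 − 0.636)/0.030431 = -0.080000/0.030431 = -2.6289.
p-value = P(Z > -2.629) ≈ 0.9957.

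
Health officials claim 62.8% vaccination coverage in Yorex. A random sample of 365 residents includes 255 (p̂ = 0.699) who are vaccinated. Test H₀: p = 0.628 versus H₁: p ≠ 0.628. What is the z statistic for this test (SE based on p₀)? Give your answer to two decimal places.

p̂ = 255/365 ≈ 0.6986.
Standard error under H₀: √(0.628×0.372/365) = 0.0253.
z = (0.6986 − 0.628)/0.0253 = 0.0706/0.0253 = 2.79.

z = 2.79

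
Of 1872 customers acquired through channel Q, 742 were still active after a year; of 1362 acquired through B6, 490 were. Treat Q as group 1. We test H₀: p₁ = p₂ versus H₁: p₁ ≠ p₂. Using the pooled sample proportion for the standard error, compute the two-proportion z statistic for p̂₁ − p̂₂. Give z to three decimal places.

p̂₁ = 742/1872 ≈ 0.39637, p̂₂ = 490/1362 ≈ 0.35977.
Pooled p̂ = (742+490)/(1872+1362) = 1232/3234 = 0.38095.
SE = √(0.235828 × 0.0012684) = 0.01730.
z = (0.39637 − 0.35977)/0.01730 = 0.03660/0.01730 = 2.116.

z = 2.116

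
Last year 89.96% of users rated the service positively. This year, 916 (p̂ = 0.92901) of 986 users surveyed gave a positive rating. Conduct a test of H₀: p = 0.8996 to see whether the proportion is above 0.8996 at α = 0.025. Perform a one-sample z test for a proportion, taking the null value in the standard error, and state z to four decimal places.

z = 3.0724

p̂ = 916/986 = 0.929006.
Standard error under H₀: √(0.8996×0.1004/986) = 0.009571.
z = (0.929006 − 0.8996)/0.009571 = 0.029406/0.009571 = 3.0724.
p-value = P(Z > 3.072) ≈ 0.0011. With α = 0.025, reject H₀.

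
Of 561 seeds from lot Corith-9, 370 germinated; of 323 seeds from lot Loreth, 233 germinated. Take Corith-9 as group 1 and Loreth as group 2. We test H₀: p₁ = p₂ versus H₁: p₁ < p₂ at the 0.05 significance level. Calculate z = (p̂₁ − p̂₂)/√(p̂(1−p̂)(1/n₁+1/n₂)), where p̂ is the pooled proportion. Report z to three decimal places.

p̂₁ = 370/561 = 0.65954, p̂₂ = 233/323 = 0.72136.
Pooled p̂ = (370+233)/(561+323) = 603/884 = 0.68213.
SE = √(0.21683 × 0.00487851) = 0.03252.
z = (0.65954 − 0.72136)/0.03252 = -0.06182/0.03252 = -1.901.
p-value = P(Z < -1.901) ≈ 0.0287. With α = 0.05, reject H₀.

z = -1.901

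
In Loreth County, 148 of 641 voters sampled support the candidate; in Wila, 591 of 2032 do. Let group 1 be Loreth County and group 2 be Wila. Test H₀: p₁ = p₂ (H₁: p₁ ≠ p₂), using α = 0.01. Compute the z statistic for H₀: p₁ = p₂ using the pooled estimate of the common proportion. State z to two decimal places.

p̂₁ = 148/641 ≈ 0.23089, p̂₂ = 591/2032 ≈ 0.29085.
Pooled p̂ = (148+591)/(641+2032) = 739/2673 = 0.27647.
SE = √(p̂(1−p̂)(1/n₁+1/n₂)) = √(0.27647·0.72353·0.00205219) = √(0.000410507) = 0.02026.
z = (0.23089 − 0.29085)/0.02026 = -0.05996/0.02026 = -2.96.
Two-sided p-value ≈ 2·Φ(−2.959) = 0.0031; since p < α = 0.01, reject H₀.

z = -2.96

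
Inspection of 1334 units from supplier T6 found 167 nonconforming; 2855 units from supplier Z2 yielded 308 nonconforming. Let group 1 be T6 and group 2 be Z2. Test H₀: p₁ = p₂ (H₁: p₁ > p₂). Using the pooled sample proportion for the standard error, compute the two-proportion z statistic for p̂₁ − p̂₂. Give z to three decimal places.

z = 1.646

p̂₁ = 167/1334 = 0.125187, p̂₂ = 308/2855 = 0.107881.
Pooled p̂ = (167+308)/(1334+2855) = 475/4189 = 0.113392.
SE = √(p̂(1−p̂)(1/n₁+1/n₂)) = √(0.113392·0.886608·0.00109989) = √(0.000110577) = 0.010516.
z = (0.125187 − 0.107881)/0.010516 = 0.017306/0.010516 = 1.646.
p-value = P(Z > 1.646) ≈ 0.0499.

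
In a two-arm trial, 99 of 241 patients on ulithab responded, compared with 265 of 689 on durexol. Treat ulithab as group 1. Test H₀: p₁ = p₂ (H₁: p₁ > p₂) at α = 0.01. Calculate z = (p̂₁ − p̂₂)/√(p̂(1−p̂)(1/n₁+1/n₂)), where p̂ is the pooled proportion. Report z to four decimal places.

z = 0.7166

p̂₁ = 99/241 ≈ 0.410788, p̂₂ = 265/689 ≈ 0.384615.
Pooled p̂ = (99+265)/(241+689) = 364/930 = 0.391398.
SE = √(0.238206 × 0.00560076) = 0.036526.
z = (0.410788 − 0.384615)/0.036526 = 0.026173/0.036526 = 0.7166.
p-value = P(Z > 0.717) ≈ 0.2368; since p > α = 0.01, fail to reject H₀.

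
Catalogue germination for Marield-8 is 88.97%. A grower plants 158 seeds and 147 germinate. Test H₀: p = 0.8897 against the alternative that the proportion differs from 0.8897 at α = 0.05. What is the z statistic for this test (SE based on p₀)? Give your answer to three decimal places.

p̂ = 147/158 = 0.93038.
Under H₀, SE = √(0.8897·0.1103/158) = √(0.000621101) = 0.02492.
z = (0.93038 − 0.8897)/0.02492 = 0.04068/0.02492 = 1.632.
p-value = 2·P(Z > 1.632) ≈ 0.1026; since p > α = 0.05, fail to reject H₀.

z = 1.632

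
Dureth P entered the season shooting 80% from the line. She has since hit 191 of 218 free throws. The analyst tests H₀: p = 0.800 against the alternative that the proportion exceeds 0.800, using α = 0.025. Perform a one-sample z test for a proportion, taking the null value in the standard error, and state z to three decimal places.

p̂ = 191/218 = 0.87615.
Standard error under H₀: √(0.8×0.2/218) = 0.02709.
z = (0.87615 − 0.8)/0.02709 = 0.07615/0.02709 = 2.811.
p-value = P(Z > 2.811) ≈ 0.0025; since p < α = 0.025, reject H₀.

z = 2.811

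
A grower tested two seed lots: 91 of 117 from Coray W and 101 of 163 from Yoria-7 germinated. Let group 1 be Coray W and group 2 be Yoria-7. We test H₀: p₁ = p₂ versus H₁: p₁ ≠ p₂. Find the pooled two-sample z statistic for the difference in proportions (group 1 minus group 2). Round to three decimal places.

z = 2.811

p̂₁ = 91/117 = 0.777778, p̂₂ = 101/163 = 0.619632.
Pooled p̂ = (91+101)/(117+163) = 192/280 = 0.685714.
SE = √(0.21551 × 0.014682) = 0.056250.
z = (0.777778 − 0.619632)/0.056250 = 0.158146/0.056250 = 2.811.
Two-sided p-value ≈ 2·Φ(−2.811) = 0.0049.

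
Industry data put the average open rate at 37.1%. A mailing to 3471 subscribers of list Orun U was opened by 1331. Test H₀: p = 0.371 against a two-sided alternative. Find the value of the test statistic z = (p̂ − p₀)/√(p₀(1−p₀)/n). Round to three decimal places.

z = 1.520

p̂ = 1331/3471 = 0.38346.
Standard error under H₀: √(0.371×0.629/3471) = 0.00820.
z = (0.38346 − 0.371)/0.00820 = 0.01246/0.00820 = 1.520.
Two-sided p-value ≈ 2·Φ(−1.520) = 0.1285.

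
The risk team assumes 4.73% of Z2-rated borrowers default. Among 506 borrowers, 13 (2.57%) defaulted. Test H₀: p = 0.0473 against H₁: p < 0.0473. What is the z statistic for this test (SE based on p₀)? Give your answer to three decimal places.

z = -2.290

p̂ = 13/506 = 0.025692.
Under H₀, SE = √(0.0473·0.9527/506) = √(8.90567e-05) = 0.009437.
z = (0.025692 − 0.0473)/0.009437 = -0.021608/0.009437 = -2.290.
p-value = P(Z < -2.290) ≈ 0.0110.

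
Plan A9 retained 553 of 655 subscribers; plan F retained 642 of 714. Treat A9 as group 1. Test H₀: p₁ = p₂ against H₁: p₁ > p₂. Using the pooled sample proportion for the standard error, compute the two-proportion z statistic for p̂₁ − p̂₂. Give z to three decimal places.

z = -3.046

p̂₁ = 553/655 ≈ 0.84427, p̂₂ = 642/714 ≈ 0.89916.
Pooled p̂ = (553+642)/(655+714) = 1195/1369 = 0.87290.
SE = √(0.110946 × 0.00292728) = 0.01802.
z = (0.84427 − 0.89916)/0.01802 = -0.05489/0.01802 = -3.046.
p-value = P(Z > -3.046) ≈ 0.9988.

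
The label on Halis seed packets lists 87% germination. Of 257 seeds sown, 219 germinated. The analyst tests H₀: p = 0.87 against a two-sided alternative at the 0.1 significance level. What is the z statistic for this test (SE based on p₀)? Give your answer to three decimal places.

z = -0.851

p̂ = 219/257 ≈ 0.85214.
Standard error under H₀: √(0.87×0.13/257) = 0.02098.
z = (0.85214 − 0.87)/0.02098 = -0.01786/0.02098 = -0.851.
Two-sided p-value ≈ 2·Φ(−0.851) = 0.3946, so at α = 0.1 we fail to reject H₀.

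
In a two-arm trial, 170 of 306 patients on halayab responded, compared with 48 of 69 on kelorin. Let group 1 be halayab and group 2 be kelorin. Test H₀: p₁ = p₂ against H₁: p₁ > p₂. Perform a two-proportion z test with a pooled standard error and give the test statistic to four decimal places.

p̂₁ = 170/306 = 0.555556, p̂₂ = 48/69 = 0.695652.
Pooled p̂ = (170+48)/(306+69) = 218/375 = 0.581333.
SE = √(0.243385 × 0.0177607) = 0.065747.
z = (0.555556 − 0.695652)/0.065747 = -0.140096/0.065747 = -2.1308.

z = -2.1308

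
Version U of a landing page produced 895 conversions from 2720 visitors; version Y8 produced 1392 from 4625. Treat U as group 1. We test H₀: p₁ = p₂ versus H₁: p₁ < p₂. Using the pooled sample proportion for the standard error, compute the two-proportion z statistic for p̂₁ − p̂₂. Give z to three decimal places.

z = 2.509

p̂₁ = 895/2720 = 0.329044, p̂₂ = 1392/4625 = 0.300973.
Pooled p̂ = (895+1392)/(2720+4625) = 2287/7345 = 0.311368.
SE = √(p̂(1−p̂)(1/n₁+1/n₂)) = √(0.311368·0.688632·0.000583863) = √(0.000125191) = 0.011189.
z = (0.329044 − 0.300973)/0.011189 = 0.028071/0.011189 = 2.509.
p-value = P(Z < 2.509) ≈ 0.9939.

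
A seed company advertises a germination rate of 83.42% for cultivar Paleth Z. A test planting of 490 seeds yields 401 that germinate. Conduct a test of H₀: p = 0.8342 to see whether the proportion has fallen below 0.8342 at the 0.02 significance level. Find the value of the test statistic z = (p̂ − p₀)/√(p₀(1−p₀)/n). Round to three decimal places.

z = -0.942

p̂ = 401/490 ≈ 0.81837.
Standard error under H₀: √(0.8342×0.1658/490) = 0.01680.
z = (0.81837 − 0.8342)/0.01680 = -0.01583/0.01680 = -0.942.
p-value = P(Z < -0.942) ≈ 0.1730, so at α = 0.02 we fail to reject H₀.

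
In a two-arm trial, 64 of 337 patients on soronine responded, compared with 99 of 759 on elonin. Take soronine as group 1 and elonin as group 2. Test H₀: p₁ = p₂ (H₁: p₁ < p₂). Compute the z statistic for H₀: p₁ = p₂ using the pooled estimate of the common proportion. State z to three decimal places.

p̂₁ = 64/337 = 0.18991, p̂₂ = 99/759 = 0.13043.
Pooled p̂ = (64+99)/(337+759) = 163/1096 = 0.14872.
SE = √(p̂(1−p̂)(1/n₁+1/n₂)) = √(0.14872·0.85128·0.00428488) = √(0.000542484) = 0.02329.
z = (0.18991 − 0.13043)/0.02329 = 0.05948/0.02329 = 2.554.

z = 2.554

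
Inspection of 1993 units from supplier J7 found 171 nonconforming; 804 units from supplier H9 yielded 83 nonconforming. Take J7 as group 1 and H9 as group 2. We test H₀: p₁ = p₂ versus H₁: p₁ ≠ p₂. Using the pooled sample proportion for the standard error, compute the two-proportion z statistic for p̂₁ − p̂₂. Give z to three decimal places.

p̂₁ = 171/1993 ≈ 0.085800, p̂₂ = 83/804 ≈ 0.103234.
Pooled p̂ = (171+83)/(1993+804) = 254/2797 = 0.090812.
SE = √(p̂(1−p̂)(1/n₁+1/n₂)) = √(0.090812·0.909188·0.00174554) = √(0.00014412) = 0.012005.
z = (0.085800 − 0.103234)/0.012005 = -0.017434/0.012005 = -1.452.
p-value = 2·P(Z > 1.452) ≈ 0.1464.

z = -1.452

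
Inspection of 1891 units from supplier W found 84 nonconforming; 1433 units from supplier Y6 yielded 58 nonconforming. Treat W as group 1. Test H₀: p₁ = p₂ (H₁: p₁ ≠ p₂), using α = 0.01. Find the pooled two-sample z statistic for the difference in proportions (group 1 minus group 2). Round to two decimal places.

p̂₁ = 84/1891 = 0.04442, p̂₂ = 58/1433 = 0.04047.
Pooled p̂ = (84+58)/(1891+1433) = 142/3324 = 0.04272.
SE = √(p̂(1−p̂)(1/n₁+1/n₂)) = √(0.04272·0.95728·0.00122666) = √(5.01637e-05) = 0.00708.
z = (0.04442 − 0.04047)/0.00708 = 0.00395/0.00708 = 0.56.
Two-sided p-value ≈ 2·Φ(−0.557) = 0.5774; since p > α = 0.01, fail to reject H₀.

z = 0.56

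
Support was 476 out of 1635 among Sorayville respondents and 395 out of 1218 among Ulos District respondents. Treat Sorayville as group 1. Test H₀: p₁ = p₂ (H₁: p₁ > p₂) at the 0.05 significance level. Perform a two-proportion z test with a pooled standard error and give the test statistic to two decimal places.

z = -1.90

p̂₁ = 476/1635 ≈ 0.29113, p̂₂ = 395/1218 ≈ 0.32430.
Pooled p̂ = (476+395)/(1635+1218) = 871/2853 = 0.30529.
SE = √(0.212089 × 0.00143264) = 0.01743.
z = (0.29113 − 0.32430)/0.01743 = -0.03317/0.01743 = -1.90.
p-value = P(Z > -1.903) ≈ 0.9715. With α = 0.05, fail to reject H₀.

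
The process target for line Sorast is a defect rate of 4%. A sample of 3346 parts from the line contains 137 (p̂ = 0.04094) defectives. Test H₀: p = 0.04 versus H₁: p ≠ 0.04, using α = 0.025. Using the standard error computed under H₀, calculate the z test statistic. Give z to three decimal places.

p̂ = 137/3346 ≈ 0.040944.
Under H₀, SE = √(0.04·0.96/3346) = √(1.14764e-05) = 0.003388.
z = (0.040944 − 0.04)/0.003388 = 0.000944/0.003388 = 0.279.
Two-sided p-value ≈ 2·Φ(−0.279) = 0.7804; since p > α = 0.025, fail to reject H₀.

z = 0.279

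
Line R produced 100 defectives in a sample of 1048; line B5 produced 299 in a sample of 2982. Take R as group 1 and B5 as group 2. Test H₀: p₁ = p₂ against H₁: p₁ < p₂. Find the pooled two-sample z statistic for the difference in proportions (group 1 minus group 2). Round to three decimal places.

p̂₁ = 100/1048 ≈ 0.09542, p̂₂ = 299/2982 ≈ 0.10027.
Pooled p̂ = (100+299)/(1048+2982) = 399/4030 = 0.09901.
SE = √(0.089205 × 0.00128954) = 0.01073.
z = (0.09542 − 0.10027)/0.01073 = -0.00485/0.01073 = -0.452.

z = -0.452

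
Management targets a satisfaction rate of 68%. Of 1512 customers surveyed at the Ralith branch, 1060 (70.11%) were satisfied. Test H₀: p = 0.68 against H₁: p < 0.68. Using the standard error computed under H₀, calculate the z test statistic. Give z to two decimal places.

z = 1.76

p̂ = 1060/1512 ≈ 0.7011.
Standard error under H₀: √(0.68×0.32/1512) = 0.0120.
z = (0.7011 − 0.68)/0.0120 = 0.0211/0.0120 = 1.76.
p-value = P(Z < 1.755) ≈ 0.9604.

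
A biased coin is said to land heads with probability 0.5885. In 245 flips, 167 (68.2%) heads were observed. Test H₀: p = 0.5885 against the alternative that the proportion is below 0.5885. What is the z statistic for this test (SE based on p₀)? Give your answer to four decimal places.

p̂ = 167/245 = 0.681633.
Standard error under H₀: √(0.5885×0.4115/245) = 0.031439.
z = (0.681633 − 0.5885)/0.031439 = 0.093133/0.031439 = 2.9623.
p-value = P(Z < 2.962) ≈ 0.9985.

z = 2.9623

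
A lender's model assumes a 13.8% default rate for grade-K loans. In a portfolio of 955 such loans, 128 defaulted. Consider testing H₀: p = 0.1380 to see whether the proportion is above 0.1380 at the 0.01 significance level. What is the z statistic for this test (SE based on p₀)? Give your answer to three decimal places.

p̂ = 128/955 = 0.13403.
Under H₀, SE = √(0.138·0.862/955) = √(0.000124561) = 0.01116.
z = (0.13403 − 0.138)/0.01116 = -0.00397/0.01116 = -0.356.
p-value = P(Z > -0.356) ≈ 0.6389. With α = 0.01, fail to reject H₀.

z = -0.356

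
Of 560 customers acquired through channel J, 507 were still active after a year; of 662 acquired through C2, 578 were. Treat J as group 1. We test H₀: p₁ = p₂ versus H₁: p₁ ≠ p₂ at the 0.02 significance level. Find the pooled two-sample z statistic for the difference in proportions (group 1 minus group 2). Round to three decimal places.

z = 1.780

p̂₁ = 507/560 ≈ 0.905357, p̂₂ = 578/662 ≈ 0.873112.
Pooled p̂ = (507+578)/(560+662) = 1085/1222 = 0.887889.
SE = √(p̂(1−p̂)(1/n₁+1/n₂)) = √(0.887889·0.112111·0.00329629) = √(0.00032812) = 0.018114.
z = (0.905357 − 0.873112)/0.018114 = 0.032245/0.018114 = 1.780.
p-value = 2·P(Z > 1.780) ≈ 0.0751. With α = 0.02, fail to reject H₀.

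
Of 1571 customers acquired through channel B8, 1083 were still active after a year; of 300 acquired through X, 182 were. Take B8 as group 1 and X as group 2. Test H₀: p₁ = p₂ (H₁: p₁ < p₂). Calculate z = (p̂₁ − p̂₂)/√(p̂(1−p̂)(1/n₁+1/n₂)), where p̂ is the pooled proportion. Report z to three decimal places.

z = 2.805

p̂₁ = 1083/1571 = 0.68937, p̂₂ = 182/300 = 0.60667.
Pooled p̂ = (1083+182)/(1571+300) = 1265/1871 = 0.67611.
SE = √(p̂(1−p̂)(1/n₁+1/n₂)) = √(0.67611·0.32389·0.00396987) = √(0.000869345) = 0.02948.
z = (0.68937 − 0.60667)/0.02948 = 0.08270/0.02948 = 2.805.
p-value = P(Z < 2.805) ≈ 0.9975.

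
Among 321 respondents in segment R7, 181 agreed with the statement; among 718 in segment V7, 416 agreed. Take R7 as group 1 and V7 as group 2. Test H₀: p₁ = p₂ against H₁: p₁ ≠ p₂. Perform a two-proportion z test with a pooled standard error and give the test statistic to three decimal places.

z = -0.468

p̂₁ = 181/321 ≈ 0.56386, p̂₂ = 416/718 ≈ 0.57939.
Pooled p̂ = (181+416)/(321+718) = 597/1039 = 0.57459.
SE = √(p̂(1−p̂)(1/n₁+1/n₂)) = √(0.57459·0.42541·0.00450802) = √(0.00110192) = 0.03320.
z = (0.56386 − 0.57939)/0.03320 = -0.01553/0.03320 = -0.468.
p-value = 2·P(Z > 0.468) ≈ 0.6400.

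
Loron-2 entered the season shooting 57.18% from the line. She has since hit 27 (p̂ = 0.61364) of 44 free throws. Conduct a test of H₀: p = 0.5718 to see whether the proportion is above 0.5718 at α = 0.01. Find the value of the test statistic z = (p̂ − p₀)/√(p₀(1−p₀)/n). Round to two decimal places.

p̂ = 27/44 = 0.6136.
Standard error under H₀: √(0.5718×0.4282/44) = 0.0746.
z = (0.6136 − 0.5718)/0.0746 = 0.0418/0.0746 = 0.56.
p-value = P(Z > 0.561) ≈ 0.2875; since p > α = 0.01, fail to reject H₀.

z = 0.56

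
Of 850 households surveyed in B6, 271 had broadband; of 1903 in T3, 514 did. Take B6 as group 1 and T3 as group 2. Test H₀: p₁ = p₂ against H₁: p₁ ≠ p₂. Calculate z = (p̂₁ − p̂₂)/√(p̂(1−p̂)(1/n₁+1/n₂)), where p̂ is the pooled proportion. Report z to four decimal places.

z = 2.6159

p̂₁ = 271/850 = 0.318824, p̂₂ = 514/1903 = 0.270100.
Pooled p̂ = (271+514)/(850+1903) = 785/2753 = 0.285143.
SE = √(0.203837 × 0.00170196) = 0.018626.
z = (0.318824 − 0.270100)/0.018626 = 0.048724/0.018626 = 2.6159.
Two-sided p-value ≈ 2·Φ(−2.616) = 0.0089.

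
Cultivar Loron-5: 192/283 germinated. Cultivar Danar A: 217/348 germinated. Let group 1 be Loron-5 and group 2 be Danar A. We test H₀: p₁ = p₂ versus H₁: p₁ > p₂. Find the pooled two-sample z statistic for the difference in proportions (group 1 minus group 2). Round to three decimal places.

p̂₁ = 192/283 ≈ 0.67845, p̂₂ = 217/348 ≈ 0.62356.
Pooled p̂ = (192+217)/(283+348) = 409/631 = 0.64818.
SE = √(0.228043 × 0.00640713) = 0.03822.
z = (0.67845 − 0.62356)/0.03822 = 0.05489/0.03822 = 1.436.
p-value = P(Z > 1.436) ≈ 0.0755.

z = 1.436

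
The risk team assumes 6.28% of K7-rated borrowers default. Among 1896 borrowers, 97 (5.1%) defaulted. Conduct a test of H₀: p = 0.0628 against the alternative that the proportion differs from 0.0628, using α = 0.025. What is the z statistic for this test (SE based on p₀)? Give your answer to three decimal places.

p̂ = 97/1896 = 0.051160.
Standard error under H₀: √(0.0628×0.9372/1896) = 0.005572.
z = (0.051160 − 0.0628)/0.005572 = -0.011640/0.005572 = -2.089.
p-value = 2·P(Z > 2.089) ≈ 0.0367. With α = 0.025, fail to reject H₀.

z = -2.089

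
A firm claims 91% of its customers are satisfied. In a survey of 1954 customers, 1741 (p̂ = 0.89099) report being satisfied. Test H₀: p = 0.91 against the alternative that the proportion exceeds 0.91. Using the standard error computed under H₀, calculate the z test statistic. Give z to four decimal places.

z = -2.9359

p̂ = 1741/1954 ≈ 0.890993.
Under H₀, SE = √(0.91·0.09/1954) = √(4.1914e-05) = 0.006474.
z = (0.890993 − 0.91)/0.006474 = -0.019007/0.006474 = -2.9359.
p-value = P(Z > -2.936) ≈ 0.9983.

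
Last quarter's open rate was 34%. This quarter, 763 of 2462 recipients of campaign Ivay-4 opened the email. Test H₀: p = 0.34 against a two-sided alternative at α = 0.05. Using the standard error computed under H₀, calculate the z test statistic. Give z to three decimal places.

p̂ = 763/2462 = 0.309911.
Under H₀, SE = √(0.34·0.66/2462) = √(9.11454e-05) = 0.009547.
z = (0.309911 − 0.34)/0.009547 = -0.030089/0.009547 = -3.152.
Two-sided p-value ≈ 2·Φ(−3.152) = 0.0016; since p < α = 0.05, reject H₀.

z = -3.152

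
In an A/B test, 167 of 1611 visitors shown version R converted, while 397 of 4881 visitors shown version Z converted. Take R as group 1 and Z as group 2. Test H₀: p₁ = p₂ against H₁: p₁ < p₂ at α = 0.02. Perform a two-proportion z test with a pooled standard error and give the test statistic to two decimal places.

z = 2.76

p̂₁ = 167/1611 ≈ 0.10366, p̂₂ = 397/4881 ≈ 0.08134.
Pooled p̂ = (167+397)/(1611+4881) = 564/6492 = 0.08688.
SE = √(p̂(1−p̂)(1/n₁+1/n₂)) = √(0.08688·0.91312·0.000825609) = √(6.54944e-05) = 0.00809.
z = (0.10366 − 0.08134)/0.00809 = 0.02232/0.00809 = 2.76.
p-value = P(Z < 2.759) ≈ 0.9971, so at α = 0.02 we fail to reject H₀.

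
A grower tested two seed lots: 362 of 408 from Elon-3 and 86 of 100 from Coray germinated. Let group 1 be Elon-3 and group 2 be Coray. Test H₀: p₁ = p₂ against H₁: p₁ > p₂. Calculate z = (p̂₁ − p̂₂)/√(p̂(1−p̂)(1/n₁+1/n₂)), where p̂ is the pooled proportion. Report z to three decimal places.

z = 0.757

p̂₁ = 362/408 ≈ 0.88725, p̂₂ = 86/100 ≈ 0.86000.
Pooled p̂ = (362+86)/(408+100) = 448/508 = 0.88189.
SE = √(0.10416 × 0.012451) = 0.03601.
z = (0.88725 − 0.86000)/0.03601 = 0.02725/0.03601 = 0.757.
p-value = P(Z > 0.757) ≈ 0.2246.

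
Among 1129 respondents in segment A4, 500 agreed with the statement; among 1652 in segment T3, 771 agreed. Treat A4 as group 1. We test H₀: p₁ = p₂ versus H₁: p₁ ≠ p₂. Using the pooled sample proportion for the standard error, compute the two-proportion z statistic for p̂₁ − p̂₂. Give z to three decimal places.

p̂₁ = 500/1129 = 0.44287, p̂₂ = 771/1652 = 0.46671.
Pooled p̂ = (500+771)/(1129+1652) = 1271/2781 = 0.45703.
SE = √(0.248154 × 0.00149107) = 0.01924.
z = (0.44287 − 0.46671)/0.01924 = -0.02384/0.01924 = -1.239.

z = -1.239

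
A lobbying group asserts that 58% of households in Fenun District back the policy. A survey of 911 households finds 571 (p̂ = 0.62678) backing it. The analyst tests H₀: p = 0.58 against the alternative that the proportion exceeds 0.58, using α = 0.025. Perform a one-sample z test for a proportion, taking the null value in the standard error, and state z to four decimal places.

z = 2.8610

p̂ = 571/911 = 0.6267838.
SE = √(p₀(1−p₀)/n) = √(0.2436/911) = 0.0163523.
z = (0.6267838 − 0.58)/0.0163523 = 0.0467838/0.0163523 = 2.8610.
p-value = P(Z > 2.861) ≈ 0.0021; since p < α = 0.025, reject H₀.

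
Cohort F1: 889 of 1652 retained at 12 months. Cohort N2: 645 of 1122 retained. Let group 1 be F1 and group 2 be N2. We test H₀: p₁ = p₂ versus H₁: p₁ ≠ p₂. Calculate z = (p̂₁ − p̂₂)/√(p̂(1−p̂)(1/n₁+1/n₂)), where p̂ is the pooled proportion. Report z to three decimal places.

p̂₁ = 889/1652 ≈ 0.53814, p̂₂ = 645/1122 ≈ 0.57487.
Pooled p̂ = (889+645)/(1652+1122) = 1534/2774 = 0.55299.
SE = √(p̂(1−p̂)(1/n₁+1/n₂)) = √(0.55299·0.44701·0.00149659) = √(0.000369945) = 0.01923.
z = (0.53814 − 0.57487)/0.01923 = -0.03673/0.01923 = -1.910.

z = -1.910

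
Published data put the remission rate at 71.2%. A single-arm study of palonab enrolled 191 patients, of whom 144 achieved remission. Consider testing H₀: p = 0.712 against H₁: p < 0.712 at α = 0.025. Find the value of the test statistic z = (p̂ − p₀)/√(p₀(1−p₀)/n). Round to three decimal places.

p̂ = 144/191 ≈ 0.75393.
Standard error under H₀: √(0.712×0.288/191) = 0.03277.
z = (0.75393 − 0.712)/0.03277 = 0.04193/0.03277 = 1.280.
p-value = P(Z < 1.280) ≈ 0.8997; since p > α = 0.025, fail to reject H₀.

z = 1.280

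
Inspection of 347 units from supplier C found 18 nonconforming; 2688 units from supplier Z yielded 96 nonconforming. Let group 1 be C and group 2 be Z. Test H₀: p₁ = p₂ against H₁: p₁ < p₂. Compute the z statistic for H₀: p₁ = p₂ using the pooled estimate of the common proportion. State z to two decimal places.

p̂₁ = 18/347 ≈ 0.05187, p̂₂ = 96/2688 ≈ 0.03571.
Pooled p̂ = (18+96)/(347+2688) = 114/3035 = 0.03756.
SE = √(p̂(1−p̂)(1/n₁+1/n₂)) = √(0.03756·0.96244·0.00325387) = √(0.00011763) = 0.01085.
z = (0.05187 − 0.03571)/0.01085 = 0.01616/0.01085 = 1.49.

z = 1.49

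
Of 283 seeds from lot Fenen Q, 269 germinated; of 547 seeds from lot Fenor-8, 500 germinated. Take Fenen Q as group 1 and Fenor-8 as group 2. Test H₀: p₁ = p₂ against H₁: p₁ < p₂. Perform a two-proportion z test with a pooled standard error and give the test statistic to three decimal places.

z = 1.908

p̂₁ = 269/283 ≈ 0.950530, p̂₂ = 500/547 ≈ 0.914077.
Pooled p̂ = (269+500)/(283+547) = 769/830 = 0.926506.
SE = √(0.0680926 × 0.00536172) = 0.019107.
z = (0.950530 − 0.914077)/0.019107 = 0.036453/0.019107 = 1.908.
p-value = P(Z < 1.908) ≈ 0.9718.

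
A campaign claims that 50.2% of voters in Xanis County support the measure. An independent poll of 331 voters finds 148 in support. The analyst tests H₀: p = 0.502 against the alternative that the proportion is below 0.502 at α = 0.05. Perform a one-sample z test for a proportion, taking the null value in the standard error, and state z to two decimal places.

z = -2.00

p̂ = 148/331 ≈ 0.4471.
SE = √(p₀(1−p₀)/n) = √(0.25/331) = 0.0275.
z = (0.4471 − 0.502)/0.0275 = -0.0549/0.0275 = -2.00.
p-value = P(Z < -1.997) ≈ 0.0229. With α = 0.05, reject H₀.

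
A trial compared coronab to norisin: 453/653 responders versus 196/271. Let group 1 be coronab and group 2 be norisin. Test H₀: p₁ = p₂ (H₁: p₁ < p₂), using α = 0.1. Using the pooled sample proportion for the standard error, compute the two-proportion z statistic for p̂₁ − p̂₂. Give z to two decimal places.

z = -0.89

p̂₁ = 453/653 ≈ 0.6937, p̂₂ = 196/271 ≈ 0.7232.
Pooled p̂ = (453+196)/(653+271) = 649/924 = 0.7024.
SE = √(0.209042 × 0.00522143) = 0.0330.
z = (0.6937 − 0.7232)/0.0330 = -0.0295/0.0330 = -0.89.
p-value = P(Z < -0.894) ≈ 0.1857; since p > α = 0.1, fail to reject H₀.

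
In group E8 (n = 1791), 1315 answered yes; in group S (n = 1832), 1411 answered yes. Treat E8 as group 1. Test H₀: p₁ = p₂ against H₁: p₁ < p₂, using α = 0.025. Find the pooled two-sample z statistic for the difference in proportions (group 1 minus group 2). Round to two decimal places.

z = -2.51

p̂₁ = 1315/1791 ≈ 0.73423, p̂₂ = 1411/1832 ≈ 0.77020.
Pooled p̂ = (1315+1411)/(1791+1832) = 2726/3623 = 0.75242.
SE = √(p̂(1−p̂)(1/n₁+1/n₂)) = √(0.75242·0.24758·0.0011042) = √(0.000205697) = 0.01434.
z = (0.73423 − 0.77020)/0.01434 = -0.03597/0.01434 = -2.51.
p-value = P(Z < -2.508) ≈ 0.0061. With α = 0.025, reject H₀.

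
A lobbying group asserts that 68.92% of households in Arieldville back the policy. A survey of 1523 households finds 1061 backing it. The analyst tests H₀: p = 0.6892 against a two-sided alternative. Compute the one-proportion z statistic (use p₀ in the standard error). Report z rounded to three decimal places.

p̂ = 1061/1523 ≈ 0.69665.
SE = √(p₀(1−p₀)/n) = √(0.2142/1523) = 0.01186.
z = (0.69665 − 0.6892)/0.01186 = 0.00745/0.01186 = 0.628.
p-value = 2·P(Z > 0.628) ≈ 0.5298.

z = 0.628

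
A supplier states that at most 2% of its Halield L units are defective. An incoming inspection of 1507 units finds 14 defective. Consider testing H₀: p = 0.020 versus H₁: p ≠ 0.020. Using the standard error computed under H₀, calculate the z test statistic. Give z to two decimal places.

p̂ = 14/1507 = 0.0093.
SE = √(p₀(1−p₀)/n) = √(0.0196/1507) = 0.0036.
z = (0.0093 − 0.02)/0.0036 = -0.0107/0.0036 = -2.97.
Two-sided p-value ≈ 2·Φ(−2.970) = 0.0030.

z = -2.97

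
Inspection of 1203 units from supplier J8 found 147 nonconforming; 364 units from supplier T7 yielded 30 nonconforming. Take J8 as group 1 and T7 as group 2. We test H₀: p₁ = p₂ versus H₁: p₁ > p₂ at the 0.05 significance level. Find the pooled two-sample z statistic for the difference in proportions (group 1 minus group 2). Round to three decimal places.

z = 2.101

p̂₁ = 147/1203 ≈ 0.122195, p̂₂ = 30/364 ≈ 0.082418.
Pooled p̂ = (147+30)/(1203+364) = 177/1567 = 0.112955.
SE = √(0.100196 × 0.00357851) = 0.018935.
z = (0.122195 − 0.082418)/0.018935 = 0.039777/0.018935 = 2.101.
p-value = P(Z > 2.101) ≈ 0.0178. With α = 0.05, reject H₀.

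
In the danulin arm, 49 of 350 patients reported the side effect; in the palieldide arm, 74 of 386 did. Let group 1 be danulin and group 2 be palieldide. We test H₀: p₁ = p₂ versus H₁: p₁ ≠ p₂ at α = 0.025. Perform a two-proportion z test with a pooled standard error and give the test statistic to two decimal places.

z = -1.88

p̂₁ = 49/350 = 0.1400, p̂₂ = 74/386 = 0.1917.
Pooled p̂ = (49+74)/(350+386) = 123/736 = 0.1671.
SE = √(0.139191 × 0.00544782) = 0.0275.
z = (0.1400 − 0.1917)/0.0275 = -0.0517/0.0275 = -1.88.
p-value = 2·P(Z > 1.878) ≈ 0.0604; since p > α = 0.025, fail to reject H₀.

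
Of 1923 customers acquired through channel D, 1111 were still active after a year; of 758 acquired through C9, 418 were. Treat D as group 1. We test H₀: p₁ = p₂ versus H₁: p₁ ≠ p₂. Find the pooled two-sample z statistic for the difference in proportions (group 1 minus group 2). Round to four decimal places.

z = 1.2384

p̂₁ = 1111/1923 ≈ 0.577743, p̂₂ = 418/758 ≈ 0.551451.
Pooled p̂ = (1111+418)/(1923+758) = 1529/2681 = 0.570310.
SE = √(0.245057 × 0.00183928) = 0.021230.
z = (0.577743 − 0.551451)/0.021230 = 0.026292/0.021230 = 1.2384.
Two-sided p-value ≈ 2·Φ(−1.238) = 0.2156.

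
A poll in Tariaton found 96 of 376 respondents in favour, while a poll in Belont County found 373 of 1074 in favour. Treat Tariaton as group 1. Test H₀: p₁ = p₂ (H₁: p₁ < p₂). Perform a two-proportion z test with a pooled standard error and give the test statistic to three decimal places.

p̂₁ = 96/376 = 0.25532, p̂₂ = 373/1074 = 0.34730.
Pooled p̂ = (96+373)/(376+1074) = 469/1450 = 0.32345.
SE = √(0.218829 × 0.00359067) = 0.02803.
z = (0.25532 − 0.34730)/0.02803 = -0.09198/0.02803 = -3.281.
p-value = P(Z < -3.281) ≈ 0.0005.

z = -3.281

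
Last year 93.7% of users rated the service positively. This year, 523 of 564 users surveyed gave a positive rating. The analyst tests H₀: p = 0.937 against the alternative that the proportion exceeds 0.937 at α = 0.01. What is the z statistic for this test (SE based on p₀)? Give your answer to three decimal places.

p̂ = 523/564 ≈ 0.92730.
SE = √(p₀(1−p₀)/n) = √(0.059031/564) = 0.01023.
z = (0.92730 − 0.937)/0.01023 = -0.00970/0.01023 = -0.948.
p-value = P(Z > -0.948) ≈ 0.8283. With α = 0.01, fail to reject H₀.

z = -0.948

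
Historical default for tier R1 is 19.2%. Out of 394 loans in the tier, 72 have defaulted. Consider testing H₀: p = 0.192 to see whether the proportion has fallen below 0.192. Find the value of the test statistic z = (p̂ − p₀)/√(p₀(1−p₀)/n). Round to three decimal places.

z = -0.467

p̂ = 72/394 = 0.18274.
Standard error under H₀: √(0.192×0.808/394) = 0.01984.
z = (0.18274 − 0.192)/0.01984 = -0.00926/0.01984 = -0.467.
p-value = P(Z < -0.467) ≈ 0.3204.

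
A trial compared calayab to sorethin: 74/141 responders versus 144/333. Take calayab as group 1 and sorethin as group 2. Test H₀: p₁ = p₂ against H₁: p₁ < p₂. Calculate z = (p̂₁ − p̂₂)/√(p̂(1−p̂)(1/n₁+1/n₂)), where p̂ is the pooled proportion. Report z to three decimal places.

z = 1.845

p̂₁ = 74/141 ≈ 0.52482, p̂₂ = 144/333 ≈ 0.43243.
Pooled p̂ = (74+144)/(141+333) = 218/474 = 0.45992.
SE = √(p̂(1−p̂)(1/n₁+1/n₂)) = √(0.45992·0.54008·0.0100952) = √(0.00250758) = 0.05008.
z = (0.52482 − 0.43243)/0.05008 = 0.09239/0.05008 = 1.845.
p-value = P(Z < 1.845) ≈ 0.9675.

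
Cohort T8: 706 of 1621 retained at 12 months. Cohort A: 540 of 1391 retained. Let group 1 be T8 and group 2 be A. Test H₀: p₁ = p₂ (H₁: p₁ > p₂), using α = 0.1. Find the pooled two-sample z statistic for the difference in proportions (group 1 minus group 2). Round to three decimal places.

z = 2.629

p̂₁ = 706/1621 = 0.43553, p̂₂ = 540/1391 = 0.38821.
Pooled p̂ = (706+540)/(1621+1391) = 1246/3012 = 0.41368.
SE = √(p̂(1−p̂)(1/n₁+1/n₂)) = √(0.41368·0.58632·0.00133581) = √(0.000323999) = 0.01800.
z = (0.43553 − 0.38821)/0.01800 = 0.04732/0.01800 = 2.629.
p-value = P(Z > 2.629) ≈ 0.0043. With α = 0.1, reject H₀.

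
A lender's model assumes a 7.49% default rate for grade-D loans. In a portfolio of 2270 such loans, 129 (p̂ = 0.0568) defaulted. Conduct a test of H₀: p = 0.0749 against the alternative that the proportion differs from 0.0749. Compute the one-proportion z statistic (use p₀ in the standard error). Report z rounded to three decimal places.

z = -3.271

p̂ = 129/2270 = 0.056828.
Under H₀, SE = √(0.0749·0.9251/2270) = √(3.05242e-05) = 0.005525.
z = (0.056828 − 0.0749)/0.005525 = -0.018072/0.005525 = -3.271.
Two-sided p-value ≈ 2·Φ(−3.271) = 0.0011.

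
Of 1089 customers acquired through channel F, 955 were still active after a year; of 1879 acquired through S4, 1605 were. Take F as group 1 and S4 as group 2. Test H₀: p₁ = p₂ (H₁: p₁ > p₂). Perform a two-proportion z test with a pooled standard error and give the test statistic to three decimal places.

z = 1.737

p̂₁ = 955/1089 ≈ 0.87695, p̂₂ = 1605/1879 ≈ 0.85418.
Pooled p̂ = (955+1605)/(1089+1879) = 2560/2968 = 0.86253.
SE = √(0.118569 × 0.00145047) = 0.01311.
z = (0.87695 − 0.85418)/0.01311 = 0.02277/0.01311 = 1.737.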